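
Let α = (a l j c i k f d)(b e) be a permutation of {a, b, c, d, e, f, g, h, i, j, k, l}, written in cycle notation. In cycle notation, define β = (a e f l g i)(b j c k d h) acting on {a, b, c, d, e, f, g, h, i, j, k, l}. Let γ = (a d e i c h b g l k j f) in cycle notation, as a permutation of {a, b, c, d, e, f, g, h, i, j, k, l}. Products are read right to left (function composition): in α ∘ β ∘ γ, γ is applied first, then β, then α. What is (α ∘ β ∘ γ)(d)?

d

Apply the permutations in order: γ(d) = e, then β(e) = f, then α(f) = d. So (α ∘ β ∘ γ)(d) = d.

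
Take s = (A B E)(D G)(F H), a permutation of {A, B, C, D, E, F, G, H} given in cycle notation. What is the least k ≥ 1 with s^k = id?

The cycle type of s is (3, 2, 2, 1).
Since disjoint cycles commute, ord(s) = lcm(3, 2, 2) = 6.

6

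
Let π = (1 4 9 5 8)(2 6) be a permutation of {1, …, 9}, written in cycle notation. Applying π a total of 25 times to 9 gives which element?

9 lies in the 5-cycle (1 4 9 5 8).
Since the cycle has length 5, π^25 acts on it the same as π^0 (25 mod 5 = 0).
So π^25(9) = 9.

9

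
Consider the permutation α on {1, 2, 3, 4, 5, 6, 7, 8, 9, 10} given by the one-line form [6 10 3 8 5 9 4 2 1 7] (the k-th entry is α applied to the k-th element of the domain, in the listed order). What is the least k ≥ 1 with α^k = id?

Decomposing into disjoint cycles gives cycle lengths 5, 3, 1, 1.
The order of α is the least common multiple of its cycle lengths: lcm(5, 3) = 15.

15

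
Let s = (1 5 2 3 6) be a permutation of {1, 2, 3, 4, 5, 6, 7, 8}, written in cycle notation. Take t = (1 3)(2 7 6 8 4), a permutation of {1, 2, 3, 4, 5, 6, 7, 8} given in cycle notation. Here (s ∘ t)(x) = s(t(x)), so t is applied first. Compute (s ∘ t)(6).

(s ∘ t)(6) = s(t(6)). t(6) = 8, then s(8) = 8. So (s ∘ t)(6) = 8.

8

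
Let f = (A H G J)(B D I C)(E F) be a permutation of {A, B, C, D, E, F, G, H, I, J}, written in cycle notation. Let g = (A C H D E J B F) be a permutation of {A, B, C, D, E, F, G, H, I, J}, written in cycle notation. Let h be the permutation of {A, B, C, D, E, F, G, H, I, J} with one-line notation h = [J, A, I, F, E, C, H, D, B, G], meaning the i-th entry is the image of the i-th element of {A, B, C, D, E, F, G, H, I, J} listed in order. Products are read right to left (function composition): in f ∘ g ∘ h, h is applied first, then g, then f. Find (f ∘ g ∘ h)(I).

E

(f ∘ g ∘ h)(I) = f(g(h(I))). h(I) = B, then g(B) = F, then f(F) = E, so the result is E.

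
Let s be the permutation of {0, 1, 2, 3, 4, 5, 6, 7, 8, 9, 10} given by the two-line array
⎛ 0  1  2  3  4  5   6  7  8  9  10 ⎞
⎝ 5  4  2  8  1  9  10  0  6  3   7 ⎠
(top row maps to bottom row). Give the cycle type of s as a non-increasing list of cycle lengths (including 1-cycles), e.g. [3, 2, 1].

The disjoint cycles are (0, 5, 9, 3, 8, 6, 10, 7)(1, 4)(2), with lengths 8, 2, 1 in non-increasing order.

[8, 2, 1]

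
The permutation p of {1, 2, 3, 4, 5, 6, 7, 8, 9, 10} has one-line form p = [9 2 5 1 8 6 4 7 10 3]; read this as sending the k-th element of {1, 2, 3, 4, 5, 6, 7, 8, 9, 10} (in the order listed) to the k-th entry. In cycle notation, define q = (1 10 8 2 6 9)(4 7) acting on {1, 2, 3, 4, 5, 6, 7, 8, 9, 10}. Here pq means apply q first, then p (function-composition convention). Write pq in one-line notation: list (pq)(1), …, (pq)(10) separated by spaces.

3 6 5 4 8 10 1 2 9 7

Chase each element through q then p: 1 → 10 → 3; 2 → 6 → 6; 3 → 3 → 5; 4 → 7 → 4; 5 → 5 → 8; 6 → 9 → 10; 7 → 4 → 1; 8 → 2 → 2; 9 → 1 → 9; 10 → 8 → 7.
So pq in one-line form is 3 6 5 4 8 10 1 2 9 7.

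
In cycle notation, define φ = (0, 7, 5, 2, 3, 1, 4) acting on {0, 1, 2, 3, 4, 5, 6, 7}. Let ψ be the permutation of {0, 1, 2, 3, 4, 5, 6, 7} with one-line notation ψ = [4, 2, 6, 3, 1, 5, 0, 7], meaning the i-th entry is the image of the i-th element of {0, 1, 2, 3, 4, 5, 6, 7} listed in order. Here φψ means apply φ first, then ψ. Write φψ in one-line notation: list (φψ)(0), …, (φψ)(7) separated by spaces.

7 1 3 2 4 6 0 5

(φψ)(x) = ψ(φ(x)). Computing each image: ψ(φ(0)) = ψ(7) = 7, ψ(φ(1)) = ψ(4) = 1, ψ(φ(2)) = ψ(3) = 3, ψ(φ(3)) = ψ(1) = 2, ψ(φ(4)) = ψ(0) = 4, ψ(φ(5)) = ψ(2) = 6, ψ(φ(6)) = ψ(6) = 0, ψ(φ(7)) = ψ(5) = 5.
Hence φψ = [7 1 3 2 4 6 0 5].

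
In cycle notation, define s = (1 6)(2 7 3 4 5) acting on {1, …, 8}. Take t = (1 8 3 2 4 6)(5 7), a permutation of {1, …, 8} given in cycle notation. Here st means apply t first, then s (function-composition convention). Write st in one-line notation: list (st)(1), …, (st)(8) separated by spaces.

(st)(x) = s(t(x)). Computing each image: s(t(1)) = s(8) = 8, s(t(2)) = s(4) = 5, s(t(3)) = s(2) = 7, s(t(4)) = s(6) = 1, s(t(5)) = s(7) = 3, s(t(6)) = s(1) = 6, s(t(7)) = s(5) = 2, s(t(8)) = s(3) = 4.
Hence st = [8 5 7 1 3 6 2 4].

8 5 7 1 3 6 2 4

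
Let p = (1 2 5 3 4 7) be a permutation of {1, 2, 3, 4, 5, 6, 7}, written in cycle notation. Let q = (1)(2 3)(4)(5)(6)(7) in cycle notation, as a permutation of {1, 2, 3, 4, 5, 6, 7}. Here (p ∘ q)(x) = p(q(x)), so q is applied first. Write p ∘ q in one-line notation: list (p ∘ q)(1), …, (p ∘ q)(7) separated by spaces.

2 4 5 7 3 6 1

(p ∘ q)(x) = p(q(x)). Computing each image: p(q(1)) = p(1) = 2, p(q(2)) = p(3) = 4, p(q(3)) = p(2) = 5, p(q(4)) = p(4) = 7, p(q(5)) = p(5) = 3, p(q(6)) = p(6) = 6, p(q(7)) = p(7) = 1.
Hence p ∘ q = [2 4 5 7 3 6 1].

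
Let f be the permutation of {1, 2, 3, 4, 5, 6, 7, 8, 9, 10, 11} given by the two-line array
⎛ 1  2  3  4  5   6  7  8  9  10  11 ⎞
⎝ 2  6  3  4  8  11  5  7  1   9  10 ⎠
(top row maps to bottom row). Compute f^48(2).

2

Tracing 2 → 6 → … returns to 2 after 6 steps, so 2 lies in a 6-cycle (1 2 6 11 10 9).
Since the cycle has length 6, f^48 acts on it the same as f^0 (48 mod 6 = 0).
So f^48(2) = 2.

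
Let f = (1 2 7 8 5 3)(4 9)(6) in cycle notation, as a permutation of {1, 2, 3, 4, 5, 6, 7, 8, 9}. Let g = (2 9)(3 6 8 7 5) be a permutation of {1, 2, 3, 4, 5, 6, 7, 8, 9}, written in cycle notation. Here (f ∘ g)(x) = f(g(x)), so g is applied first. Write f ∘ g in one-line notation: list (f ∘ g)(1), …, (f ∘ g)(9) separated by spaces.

2 4 6 9 1 5 3 8 7

Chase each element through g then f: 1 → 1 → 2; 2 → 9 → 4; 3 → 6 → 6; 4 → 4 → 9; 5 → 3 → 1; 6 → 8 → 5; 7 → 5 → 3; 8 → 7 → 8; 9 → 2 → 7.
So f ∘ g in one-line form is 2 4 6 9 1 5 3 8 7.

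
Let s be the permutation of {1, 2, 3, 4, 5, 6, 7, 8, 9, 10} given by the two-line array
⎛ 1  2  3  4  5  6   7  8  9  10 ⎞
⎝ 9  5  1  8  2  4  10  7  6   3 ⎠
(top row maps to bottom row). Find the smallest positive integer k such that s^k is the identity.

Decomposing into disjoint cycles gives cycle lengths 8, 2.
The order is lcm(8, 2) = 8.

8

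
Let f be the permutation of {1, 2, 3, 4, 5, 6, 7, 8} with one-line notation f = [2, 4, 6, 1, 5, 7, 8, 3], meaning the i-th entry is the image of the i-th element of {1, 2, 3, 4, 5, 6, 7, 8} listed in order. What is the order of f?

12

The disjoint-cycle form of f has cycle lengths 4, 3, 1.
The order is lcm(4, 3) = 12.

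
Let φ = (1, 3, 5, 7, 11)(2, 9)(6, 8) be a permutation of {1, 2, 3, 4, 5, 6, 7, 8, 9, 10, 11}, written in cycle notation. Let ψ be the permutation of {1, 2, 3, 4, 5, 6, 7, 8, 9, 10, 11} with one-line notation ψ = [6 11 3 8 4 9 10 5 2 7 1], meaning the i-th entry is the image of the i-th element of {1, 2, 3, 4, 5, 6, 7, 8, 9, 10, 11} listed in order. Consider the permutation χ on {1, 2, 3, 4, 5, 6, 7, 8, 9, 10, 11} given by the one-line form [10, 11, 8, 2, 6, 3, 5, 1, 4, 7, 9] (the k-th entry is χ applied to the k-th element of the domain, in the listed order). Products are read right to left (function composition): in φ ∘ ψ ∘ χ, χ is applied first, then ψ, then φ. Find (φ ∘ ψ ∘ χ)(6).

5

(φ ∘ ψ ∘ χ)(6) = φ(ψ(χ(6))). χ(6) = 3, then ψ(3) = 3, then φ(3) = 5, so the result is 5.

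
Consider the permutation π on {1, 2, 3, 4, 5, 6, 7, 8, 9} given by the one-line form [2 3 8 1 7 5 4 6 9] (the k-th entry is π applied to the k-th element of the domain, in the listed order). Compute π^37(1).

Tracing 1 → 2 → … returns to 1 after 8 steps, so 1 lies in an 8-cycle (1, 2, 3, 8, 6, 5, 7, 4).
On an 8-cycle, π^8 is the identity, so π^37 = π^5 there (37 ≡ 5 mod 8).
Advancing 5 steps from 1: 1 → 2 → 3 → 8 → 6 → 5.

5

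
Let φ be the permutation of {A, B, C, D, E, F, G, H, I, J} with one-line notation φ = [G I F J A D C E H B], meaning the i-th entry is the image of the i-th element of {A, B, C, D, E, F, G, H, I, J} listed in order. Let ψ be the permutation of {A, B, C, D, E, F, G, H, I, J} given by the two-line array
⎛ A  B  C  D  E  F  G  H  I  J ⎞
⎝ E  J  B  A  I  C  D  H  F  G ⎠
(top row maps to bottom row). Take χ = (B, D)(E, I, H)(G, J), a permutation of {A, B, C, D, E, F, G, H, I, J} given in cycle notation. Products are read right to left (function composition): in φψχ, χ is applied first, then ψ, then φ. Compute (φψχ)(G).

(φψχ)(G) = φ(ψ(χ(G))). χ(G) = J, then ψ(J) = G, then φ(G) = C, so the result is C.

C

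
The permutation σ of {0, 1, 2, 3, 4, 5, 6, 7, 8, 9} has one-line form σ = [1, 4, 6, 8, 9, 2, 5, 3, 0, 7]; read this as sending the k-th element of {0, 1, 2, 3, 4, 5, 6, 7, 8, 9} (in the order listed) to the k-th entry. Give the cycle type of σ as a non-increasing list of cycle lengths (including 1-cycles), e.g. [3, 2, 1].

[7, 3]

The disjoint cycles are (0 1 4 9 7 3 8)(2 6 5), with lengths 7, 3 in non-increasing order.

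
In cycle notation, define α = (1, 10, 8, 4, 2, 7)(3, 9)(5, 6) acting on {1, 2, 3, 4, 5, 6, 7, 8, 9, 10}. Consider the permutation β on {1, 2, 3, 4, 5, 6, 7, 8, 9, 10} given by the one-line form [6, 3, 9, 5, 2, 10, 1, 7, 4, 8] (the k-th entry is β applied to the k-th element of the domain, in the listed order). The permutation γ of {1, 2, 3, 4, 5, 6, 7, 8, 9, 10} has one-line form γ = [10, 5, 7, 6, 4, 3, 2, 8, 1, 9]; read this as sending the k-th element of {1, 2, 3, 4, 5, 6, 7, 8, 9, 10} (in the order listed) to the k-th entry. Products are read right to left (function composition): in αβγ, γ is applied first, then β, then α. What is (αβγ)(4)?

8

(αβγ)(4) = α(β(γ(4))). γ(4) = 6, then β(6) = 10, then α(10) = 8, so the result is 8.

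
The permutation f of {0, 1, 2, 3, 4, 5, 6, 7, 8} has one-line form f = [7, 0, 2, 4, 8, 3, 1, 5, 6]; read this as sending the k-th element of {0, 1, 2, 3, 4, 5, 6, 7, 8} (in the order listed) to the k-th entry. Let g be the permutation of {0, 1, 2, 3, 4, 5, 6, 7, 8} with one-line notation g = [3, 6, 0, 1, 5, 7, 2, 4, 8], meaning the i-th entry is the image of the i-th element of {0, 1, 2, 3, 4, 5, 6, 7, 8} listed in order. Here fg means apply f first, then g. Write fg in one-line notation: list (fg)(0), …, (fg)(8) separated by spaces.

4 3 0 5 8 1 6 7 2

Chase each element through f then g: 0 → 7 → 4; 1 → 0 → 3; 2 → 2 → 0; 3 → 4 → 5; 4 → 8 → 8; 5 → 3 → 1; 6 → 1 → 6; 7 → 5 → 7; 8 → 6 → 2.
So fg in one-line form is 4 3 0 5 8 1 6 7 2.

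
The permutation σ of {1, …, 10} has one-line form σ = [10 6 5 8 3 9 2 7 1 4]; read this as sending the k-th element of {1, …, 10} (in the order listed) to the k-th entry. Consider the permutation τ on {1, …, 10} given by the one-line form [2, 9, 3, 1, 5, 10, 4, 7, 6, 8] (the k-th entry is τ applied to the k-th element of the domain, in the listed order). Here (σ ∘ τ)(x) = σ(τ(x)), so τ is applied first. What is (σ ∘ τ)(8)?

(σ ∘ τ)(8) = σ(τ(8)). τ(8) = 7, then σ(7) = 2. So (σ ∘ τ)(8) = 2.

2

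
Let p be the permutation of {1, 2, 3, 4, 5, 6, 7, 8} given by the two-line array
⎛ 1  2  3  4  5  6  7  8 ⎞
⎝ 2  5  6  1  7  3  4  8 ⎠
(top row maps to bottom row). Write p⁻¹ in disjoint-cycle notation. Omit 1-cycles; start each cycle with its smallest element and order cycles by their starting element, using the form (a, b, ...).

(1, 4, 7, 5, 2)(3, 6)

First write p in disjoint cycles: (1, 2, 5, 7, 4)(3, 6).
The inverse reverses every cycle; in canonical form, p⁻¹ = (1, 4, 7, 5, 2)(3, 6).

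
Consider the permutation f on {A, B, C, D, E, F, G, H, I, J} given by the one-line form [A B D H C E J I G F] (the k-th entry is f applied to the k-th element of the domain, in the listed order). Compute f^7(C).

E

Tracing C → D → … returns to C after 8 steps, so C lies in an 8-cycle (C D H I G J F E).
Stepping 7 places around the cycle: C → D → H → I → G → J → F → E.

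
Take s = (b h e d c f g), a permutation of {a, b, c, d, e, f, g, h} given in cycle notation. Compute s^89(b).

f

b lies in the 7-cycle (b h e d c f g).
On a 7-cycle, s^7 is the identity, so s^89 = s^5 there (89 ≡ 5 mod 7).
Stepping 5 places around the cycle: b → h → e → d → c → f.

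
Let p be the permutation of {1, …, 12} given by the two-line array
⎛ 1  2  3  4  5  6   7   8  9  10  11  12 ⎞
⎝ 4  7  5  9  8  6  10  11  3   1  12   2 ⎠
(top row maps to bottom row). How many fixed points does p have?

1

The fixed points (elements with p(x) = x) are {6}, so there is 1.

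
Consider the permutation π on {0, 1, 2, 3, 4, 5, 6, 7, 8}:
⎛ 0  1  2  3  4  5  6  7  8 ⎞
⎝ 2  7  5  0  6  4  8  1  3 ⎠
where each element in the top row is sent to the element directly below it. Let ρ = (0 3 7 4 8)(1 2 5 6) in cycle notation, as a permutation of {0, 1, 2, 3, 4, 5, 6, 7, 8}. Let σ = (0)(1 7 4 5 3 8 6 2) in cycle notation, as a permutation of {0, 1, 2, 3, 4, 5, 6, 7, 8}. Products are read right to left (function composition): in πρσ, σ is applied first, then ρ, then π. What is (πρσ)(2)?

5

Chase 2: σ(2) = 1; ρ(1) = 2; π(2) = 5. Hence (πρσ)(2) = 5.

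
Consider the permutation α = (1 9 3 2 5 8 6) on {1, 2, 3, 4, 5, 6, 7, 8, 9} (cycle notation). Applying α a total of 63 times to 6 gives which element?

6 lies in the 7-cycle (1 9 3 2 5 8 6).
Since the cycle has length 7, α^63 acts on it the same as α^0 (63 mod 7 = 0).
So α^63(6) = 6.

6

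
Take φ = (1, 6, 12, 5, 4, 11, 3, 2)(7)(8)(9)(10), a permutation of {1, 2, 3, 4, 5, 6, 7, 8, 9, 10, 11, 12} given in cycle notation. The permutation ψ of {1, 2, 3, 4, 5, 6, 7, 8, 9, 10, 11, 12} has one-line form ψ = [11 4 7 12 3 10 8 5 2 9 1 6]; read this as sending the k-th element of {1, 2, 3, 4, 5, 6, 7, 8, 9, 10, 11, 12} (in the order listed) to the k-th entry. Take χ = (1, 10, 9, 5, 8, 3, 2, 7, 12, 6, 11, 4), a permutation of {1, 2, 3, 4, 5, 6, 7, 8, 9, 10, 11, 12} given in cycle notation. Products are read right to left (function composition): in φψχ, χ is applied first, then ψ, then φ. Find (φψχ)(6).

Apply the permutations in order: χ(6) = 11, then ψ(11) = 1, then φ(1) = 6. So (φψχ)(6) = 6.

6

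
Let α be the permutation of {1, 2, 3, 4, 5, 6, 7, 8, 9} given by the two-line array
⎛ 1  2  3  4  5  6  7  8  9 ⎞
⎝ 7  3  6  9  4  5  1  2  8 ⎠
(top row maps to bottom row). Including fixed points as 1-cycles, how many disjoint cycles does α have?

The cycle decomposition is (1 7)(2 3 6 5 4 9 8), which has 2 cycles (counting 1-cycles).

2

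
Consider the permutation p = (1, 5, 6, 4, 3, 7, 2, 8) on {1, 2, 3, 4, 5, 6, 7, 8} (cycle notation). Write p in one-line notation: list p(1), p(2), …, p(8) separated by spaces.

Each element maps to the next entry in its cycle (wrapping to the front): 1↦5, 2↦8, 3↦7, 4↦3, 5↦6, 6↦4, 7↦2, 8↦1.
So the one-line form is 5 8 7 3 6 4 2 1.

5 8 7 3 6 4 2 1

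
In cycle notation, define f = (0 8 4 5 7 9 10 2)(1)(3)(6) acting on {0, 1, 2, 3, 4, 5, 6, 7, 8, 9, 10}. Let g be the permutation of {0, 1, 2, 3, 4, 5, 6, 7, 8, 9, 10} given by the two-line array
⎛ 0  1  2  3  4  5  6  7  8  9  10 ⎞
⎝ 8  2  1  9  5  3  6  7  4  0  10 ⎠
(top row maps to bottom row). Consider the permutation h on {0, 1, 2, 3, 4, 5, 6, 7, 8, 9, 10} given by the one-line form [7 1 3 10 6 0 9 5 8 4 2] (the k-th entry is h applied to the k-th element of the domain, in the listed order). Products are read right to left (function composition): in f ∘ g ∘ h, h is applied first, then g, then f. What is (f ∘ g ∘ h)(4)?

(f ∘ g ∘ h)(4) = f(g(h(4))). h(4) = 6, then g(6) = 6, then f(6) = 6, so the result is 6.

6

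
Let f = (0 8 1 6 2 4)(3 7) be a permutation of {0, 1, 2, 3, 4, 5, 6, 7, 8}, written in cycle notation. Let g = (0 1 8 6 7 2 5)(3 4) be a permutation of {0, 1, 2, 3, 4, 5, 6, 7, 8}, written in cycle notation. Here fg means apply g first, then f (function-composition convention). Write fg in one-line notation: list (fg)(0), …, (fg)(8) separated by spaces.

6 1 5 0 7 8 3 4 2

(fg)(x) = f(g(x)). Computing each image: f(g(0)) = f(1) = 6, f(g(1)) = f(8) = 1, f(g(2)) = f(5) = 5, f(g(3)) = f(4) = 0, f(g(4)) = f(3) = 7, f(g(5)) = f(0) = 8, f(g(6)) = f(7) = 3, f(g(7)) = f(2) = 4, f(g(8)) = f(6) = 2.
Hence fg = [6 1 5 0 7 8 3 4 2].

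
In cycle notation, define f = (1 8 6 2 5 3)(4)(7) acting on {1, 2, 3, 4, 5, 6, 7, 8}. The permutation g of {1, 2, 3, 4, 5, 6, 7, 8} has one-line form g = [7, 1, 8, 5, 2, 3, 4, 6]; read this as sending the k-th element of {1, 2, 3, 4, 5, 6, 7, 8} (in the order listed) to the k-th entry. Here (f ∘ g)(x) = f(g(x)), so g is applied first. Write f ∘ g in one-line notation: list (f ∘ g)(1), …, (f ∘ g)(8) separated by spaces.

7 8 6 3 5 1 4 2

(f ∘ g)(x) = f(g(x)). Computing each image: f(g(1)) = f(7) = 7, f(g(2)) = f(1) = 8, f(g(3)) = f(8) = 6, f(g(4)) = f(5) = 3, f(g(5)) = f(2) = 5, f(g(6)) = f(3) = 1, f(g(7)) = f(4) = 4, f(g(8)) = f(6) = 2.
Hence f ∘ g = [7 8 6 3 5 1 4 2].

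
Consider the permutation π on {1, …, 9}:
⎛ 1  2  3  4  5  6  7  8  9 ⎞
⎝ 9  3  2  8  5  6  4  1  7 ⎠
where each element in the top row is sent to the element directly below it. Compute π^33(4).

9

Tracing 4 → 8 → … returns to 4 after 5 steps, so 4 lies in a 5-cycle (1, 9, 7, 4, 8).
Since the cycle has length 5, π^33 acts on it the same as π^3 (33 mod 5 = 3).
Stepping 3 places around the cycle: 4 → 8 → 1 → 9.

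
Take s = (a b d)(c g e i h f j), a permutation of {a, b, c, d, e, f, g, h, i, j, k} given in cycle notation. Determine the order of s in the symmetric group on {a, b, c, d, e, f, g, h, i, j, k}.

21

The disjoint cycles have lengths 7, 3, 1.
The order of s is the least common multiple of its cycle lengths: lcm(7, 3) = 21.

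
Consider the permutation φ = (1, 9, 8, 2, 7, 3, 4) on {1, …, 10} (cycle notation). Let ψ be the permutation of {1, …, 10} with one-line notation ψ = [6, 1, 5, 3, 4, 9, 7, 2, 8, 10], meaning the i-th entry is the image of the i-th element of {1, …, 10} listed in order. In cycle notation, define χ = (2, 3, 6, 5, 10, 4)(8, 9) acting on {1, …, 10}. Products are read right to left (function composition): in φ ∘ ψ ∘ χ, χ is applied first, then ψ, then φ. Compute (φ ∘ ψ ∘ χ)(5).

(φ ∘ ψ ∘ χ)(5) = φ(ψ(χ(5))). χ(5) = 10, then ψ(10) = 10, then φ(10) = 10, so the result is 10.

10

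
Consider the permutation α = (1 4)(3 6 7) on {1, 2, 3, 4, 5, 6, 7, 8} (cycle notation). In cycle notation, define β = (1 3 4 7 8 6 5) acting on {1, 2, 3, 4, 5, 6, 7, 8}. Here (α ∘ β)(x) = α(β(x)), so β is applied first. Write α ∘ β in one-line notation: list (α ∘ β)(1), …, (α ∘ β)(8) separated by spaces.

(α ∘ β)(x) = α(β(x)). Computing each image: α(β(1)) = α(3) = 6, α(β(2)) = α(2) = 2, α(β(3)) = α(4) = 1, α(β(4)) = α(7) = 3, α(β(5)) = α(1) = 4, α(β(6)) = α(5) = 5, α(β(7)) = α(8) = 8, α(β(8)) = α(6) = 7.
Hence α ∘ β = [6 2 1 3 4 5 8 7].

6 2 1 3 4 5 8 7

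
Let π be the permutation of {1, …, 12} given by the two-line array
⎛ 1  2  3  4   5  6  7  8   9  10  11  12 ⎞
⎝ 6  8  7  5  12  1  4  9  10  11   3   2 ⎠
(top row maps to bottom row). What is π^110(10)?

Tracing 10 → 11 → … returns to 10 after 10 steps, so 10 lies in a 10-cycle (2 8 9 10 11 3 7 4 5 12).
Powers repeat with period 10 on this cycle, and 110 mod 10 = 0, so π^110(10) = π^0(10).
So π^110(10) = 10.

10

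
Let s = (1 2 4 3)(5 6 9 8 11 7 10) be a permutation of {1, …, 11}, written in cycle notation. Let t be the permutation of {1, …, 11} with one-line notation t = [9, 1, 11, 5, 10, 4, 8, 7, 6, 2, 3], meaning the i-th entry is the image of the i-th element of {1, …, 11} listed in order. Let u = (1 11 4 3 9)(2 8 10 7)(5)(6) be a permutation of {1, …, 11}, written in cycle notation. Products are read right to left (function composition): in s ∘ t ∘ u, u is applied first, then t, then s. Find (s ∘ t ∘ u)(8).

4

(s ∘ t ∘ u)(8) = s(t(u(8))). u(8) = 10, then t(10) = 2, then s(2) = 4, so the result is 4.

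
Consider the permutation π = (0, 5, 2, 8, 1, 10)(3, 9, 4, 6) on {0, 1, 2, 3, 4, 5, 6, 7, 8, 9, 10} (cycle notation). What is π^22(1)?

1 lies in the 6-cycle (0, 5, 2, 8, 1, 10).
On a 6-cycle, π^6 is the identity, so π^22 = π^4 there (22 ≡ 4 mod 6).
Advancing 4 steps from 1: 1 → 10 → 0 → 5 → 2.

2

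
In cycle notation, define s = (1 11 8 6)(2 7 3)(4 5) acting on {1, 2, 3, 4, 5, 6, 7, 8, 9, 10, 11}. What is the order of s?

The cycle type of s is (4, 3, 2, 1, 1).
The order is lcm(4, 3, 2) = 12.

12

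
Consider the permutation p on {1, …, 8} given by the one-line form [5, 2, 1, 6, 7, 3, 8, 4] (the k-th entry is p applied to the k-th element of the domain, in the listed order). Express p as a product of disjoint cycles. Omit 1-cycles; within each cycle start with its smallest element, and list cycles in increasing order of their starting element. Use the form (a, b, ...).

(1, 5, 7, 8, 4, 6, 3)

From 1: 1 → 5 → 7 → 8 → 4 → 6 → 3 → 1, closing the cycle (1, 5, 7, 8, 4, 6, 3).
Continuing from each remaining unvisited element yields (1, 5, 7, 8, 4, 6, 3).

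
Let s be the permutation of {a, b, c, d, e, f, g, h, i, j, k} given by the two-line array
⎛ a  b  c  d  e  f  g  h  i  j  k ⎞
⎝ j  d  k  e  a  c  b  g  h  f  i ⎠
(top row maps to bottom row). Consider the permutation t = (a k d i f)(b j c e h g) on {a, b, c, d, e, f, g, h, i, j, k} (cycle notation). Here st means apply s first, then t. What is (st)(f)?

e

s(f) = c, then t(c) = e; composing gives (st)(f) = e.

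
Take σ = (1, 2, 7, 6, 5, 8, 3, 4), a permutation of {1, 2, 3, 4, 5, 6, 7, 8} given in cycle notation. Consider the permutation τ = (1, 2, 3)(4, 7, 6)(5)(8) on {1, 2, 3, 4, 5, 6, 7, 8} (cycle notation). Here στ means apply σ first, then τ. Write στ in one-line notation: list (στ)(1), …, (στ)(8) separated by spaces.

3 6 7 2 8 5 4 1

Chase each element through σ then τ: 1 → 2 → 3; 2 → 7 → 6; 3 → 4 → 7; 4 → 1 → 2; 5 → 8 → 8; 6 → 5 → 5; 7 → 6 → 4; 8 → 3 → 1.
Collecting the images, στ = [3 6 7 2 8 5 4 1].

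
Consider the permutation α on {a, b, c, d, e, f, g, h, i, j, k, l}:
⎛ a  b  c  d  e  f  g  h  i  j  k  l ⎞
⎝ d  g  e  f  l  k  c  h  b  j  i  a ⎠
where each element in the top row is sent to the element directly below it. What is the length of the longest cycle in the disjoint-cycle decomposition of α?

Decomposing into disjoint cycles gives (a d f k i b g c e l); the longest has length 10.

10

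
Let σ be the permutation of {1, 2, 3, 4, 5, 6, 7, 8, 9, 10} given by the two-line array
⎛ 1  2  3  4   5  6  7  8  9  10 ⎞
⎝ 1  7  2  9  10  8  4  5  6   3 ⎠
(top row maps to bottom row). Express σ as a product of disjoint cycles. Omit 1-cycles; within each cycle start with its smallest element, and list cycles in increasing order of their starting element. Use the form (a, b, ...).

(2, 7, 4, 9, 6, 8, 5, 10, 3)

From 2: 2 → 7 → 4 → 9 → 6 → 8 → 5 → 10 → 3 → 2, closing the cycle (2, 7, 4, 9, 6, 8, 5, 10, 3).
Repeating from the next unused element and collecting all non-trivial cycles gives (2, 7, 4, 9, 6, 8, 5, 10, 3).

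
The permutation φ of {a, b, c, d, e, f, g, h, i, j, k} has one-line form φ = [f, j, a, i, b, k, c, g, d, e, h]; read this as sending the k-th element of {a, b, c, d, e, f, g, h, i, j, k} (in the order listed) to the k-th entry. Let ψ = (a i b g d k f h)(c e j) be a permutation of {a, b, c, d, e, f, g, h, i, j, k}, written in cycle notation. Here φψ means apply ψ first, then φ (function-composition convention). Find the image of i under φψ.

j

First apply ψ: ψ(i) = b, then φ(b) = j. Thus (φψ)(i) = j.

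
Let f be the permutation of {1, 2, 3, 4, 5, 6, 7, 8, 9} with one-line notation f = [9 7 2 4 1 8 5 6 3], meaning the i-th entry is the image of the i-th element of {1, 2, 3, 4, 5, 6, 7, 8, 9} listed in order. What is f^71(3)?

Tracing 3 → 2 → … returns to 3 after 6 steps, so 3 lies in a 6-cycle (1 9 3 2 7 5).
On a 6-cycle, f^6 is the identity, so f^71 = f^5 there (71 ≡ 5 mod 6).
Advancing 5 steps from 3: 3 → 2 → 7 → 5 → 1 → 9.

9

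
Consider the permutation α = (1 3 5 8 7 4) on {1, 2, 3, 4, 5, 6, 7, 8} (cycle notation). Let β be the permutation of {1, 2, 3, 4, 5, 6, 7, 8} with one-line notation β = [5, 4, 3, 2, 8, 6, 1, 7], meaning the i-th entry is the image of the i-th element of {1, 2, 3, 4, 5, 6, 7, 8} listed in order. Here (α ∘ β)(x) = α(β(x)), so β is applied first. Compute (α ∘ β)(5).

First apply β: β(5) = 8, then α(8) = 7. Thus (α ∘ β)(5) = 7.

7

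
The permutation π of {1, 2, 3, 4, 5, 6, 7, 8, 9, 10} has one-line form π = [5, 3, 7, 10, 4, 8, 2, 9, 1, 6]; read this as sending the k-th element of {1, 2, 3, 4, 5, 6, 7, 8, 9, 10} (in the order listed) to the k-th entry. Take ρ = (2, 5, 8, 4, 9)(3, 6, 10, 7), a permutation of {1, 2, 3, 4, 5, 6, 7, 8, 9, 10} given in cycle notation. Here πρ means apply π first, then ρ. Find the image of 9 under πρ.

First apply π: π(9) = 1, then ρ(1) = 1. Thus (πρ)(9) = 1.

1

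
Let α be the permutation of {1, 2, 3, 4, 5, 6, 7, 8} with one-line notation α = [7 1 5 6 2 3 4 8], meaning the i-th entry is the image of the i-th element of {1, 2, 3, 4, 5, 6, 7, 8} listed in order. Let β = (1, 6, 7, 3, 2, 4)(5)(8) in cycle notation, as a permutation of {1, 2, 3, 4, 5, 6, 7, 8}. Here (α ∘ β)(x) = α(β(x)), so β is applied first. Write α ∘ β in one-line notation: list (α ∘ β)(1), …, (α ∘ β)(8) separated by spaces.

3 6 1 7 2 4 5 8

(α ∘ β)(x) = α(β(x)). Computing each image: α(β(1)) = α(6) = 3, α(β(2)) = α(4) = 6, α(β(3)) = α(2) = 1, α(β(4)) = α(1) = 7, α(β(5)) = α(5) = 2, α(β(6)) = α(7) = 4, α(β(7)) = α(3) = 5, α(β(8)) = α(8) = 8.
Hence α ∘ β = [3 6 1 7 2 4 5 8].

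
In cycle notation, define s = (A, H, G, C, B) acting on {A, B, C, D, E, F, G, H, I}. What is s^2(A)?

A lies in the 5-cycle (A, H, G, C, B).
Stepping 2 places around the cycle: A → H → G.

G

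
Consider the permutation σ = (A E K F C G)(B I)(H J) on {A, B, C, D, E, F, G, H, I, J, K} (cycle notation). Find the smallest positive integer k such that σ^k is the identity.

6

The cycle type of σ is (6, 2, 2, 1).
The order is lcm(6, 2, 2) = 6.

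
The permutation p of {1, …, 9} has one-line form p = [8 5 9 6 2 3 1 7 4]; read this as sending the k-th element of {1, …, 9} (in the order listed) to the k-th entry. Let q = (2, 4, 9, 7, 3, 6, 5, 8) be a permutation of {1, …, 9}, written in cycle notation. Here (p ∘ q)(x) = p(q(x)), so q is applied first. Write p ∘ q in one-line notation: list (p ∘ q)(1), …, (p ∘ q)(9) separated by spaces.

(p ∘ q)(x) = p(q(x)). Computing each image: p(q(1)) = p(1) = 8, p(q(2)) = p(4) = 6, p(q(3)) = p(6) = 3, p(q(4)) = p(9) = 4, p(q(5)) = p(8) = 7, p(q(6)) = p(5) = 2, p(q(7)) = p(3) = 9, p(q(8)) = p(2) = 5, p(q(9)) = p(7) = 1.
Hence p ∘ q = [8 6 3 4 7 2 9 5 1].

8 6 3 4 7 2 9 5 1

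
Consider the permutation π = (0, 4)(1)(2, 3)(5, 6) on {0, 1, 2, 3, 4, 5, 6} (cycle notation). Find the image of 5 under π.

6

Within (5, 6), 5 ↦ 6.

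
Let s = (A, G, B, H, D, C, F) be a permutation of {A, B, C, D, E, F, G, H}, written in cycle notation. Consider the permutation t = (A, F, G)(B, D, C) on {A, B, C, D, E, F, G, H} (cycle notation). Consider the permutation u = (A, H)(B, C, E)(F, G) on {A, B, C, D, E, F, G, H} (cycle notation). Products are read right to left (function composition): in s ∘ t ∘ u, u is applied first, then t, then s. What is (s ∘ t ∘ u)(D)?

F

(s ∘ t ∘ u)(D) = s(t(u(D))). u(D) = D, then t(D) = C, then s(C) = F, so the result is F.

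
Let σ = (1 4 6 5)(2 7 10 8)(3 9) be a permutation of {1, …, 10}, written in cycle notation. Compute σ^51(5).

6

5 lies in the 4-cycle (1 4 6 5).
Powers repeat with period 4 on this cycle, and 51 mod 4 = 3, so σ^51(5) = σ^3(5).
Advancing 3 steps from 5: 5 → 1 → 4 → 6.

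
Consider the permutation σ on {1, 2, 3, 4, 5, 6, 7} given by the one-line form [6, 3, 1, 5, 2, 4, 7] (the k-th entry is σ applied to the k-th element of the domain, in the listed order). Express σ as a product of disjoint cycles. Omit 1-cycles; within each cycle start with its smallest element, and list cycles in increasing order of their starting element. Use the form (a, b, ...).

From 1: 1 → 6 → 4 → 5 → 2 → 3 → 1, closing the cycle (1, 6, 4, 5, 2, 3).
Repeating from the next unused element and collecting all non-trivial cycles gives (1, 6, 4, 5, 2, 3).

(1, 6, 4, 5, 2, 3)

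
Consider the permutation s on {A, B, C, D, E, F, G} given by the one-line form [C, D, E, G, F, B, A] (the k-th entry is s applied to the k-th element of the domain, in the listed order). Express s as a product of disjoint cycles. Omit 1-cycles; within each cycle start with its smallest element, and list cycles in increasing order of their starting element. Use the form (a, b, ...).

(A, C, E, F, B, D, G)

Iterating s from A gives A → C → E → F → B → D → G → A; that is the 7-cycle (A, C, E, F, B, D, G).
Continuing from each remaining unvisited element yields (A, C, E, F, B, D, G).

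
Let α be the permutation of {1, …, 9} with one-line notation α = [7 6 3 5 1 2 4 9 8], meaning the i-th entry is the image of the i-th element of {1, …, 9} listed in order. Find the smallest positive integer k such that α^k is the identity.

4

The disjoint-cycle form of α has cycle lengths 4, 2, 2, 1.
The order is lcm(4, 2, 2) = 4.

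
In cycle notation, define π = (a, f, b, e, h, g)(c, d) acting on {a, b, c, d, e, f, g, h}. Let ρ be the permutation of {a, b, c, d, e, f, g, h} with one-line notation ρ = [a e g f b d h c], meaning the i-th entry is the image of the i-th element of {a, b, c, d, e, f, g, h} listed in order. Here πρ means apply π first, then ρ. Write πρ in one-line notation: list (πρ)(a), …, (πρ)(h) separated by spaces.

d b f g c e a h

(πρ)(x) = ρ(π(x)). Computing each image: ρ(π(a)) = ρ(f) = d, ρ(π(b)) = ρ(e) = b, ρ(π(c)) = ρ(d) = f, ρ(π(d)) = ρ(c) = g, ρ(π(e)) = ρ(h) = c, ρ(π(f)) = ρ(b) = e, ρ(π(g)) = ρ(a) = a, ρ(π(h)) = ρ(g) = h.
Hence πρ = [d b f g c e a h].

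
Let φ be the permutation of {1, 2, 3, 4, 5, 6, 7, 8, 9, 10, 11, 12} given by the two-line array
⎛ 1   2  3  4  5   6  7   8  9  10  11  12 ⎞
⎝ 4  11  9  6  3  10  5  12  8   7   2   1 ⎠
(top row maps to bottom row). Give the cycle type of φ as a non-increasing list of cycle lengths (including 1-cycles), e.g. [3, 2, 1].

The disjoint cycles are (1 4 6 10 7 5 3 9 8 12)(2 11), with lengths 10, 2 in non-increasing order.

[10, 2]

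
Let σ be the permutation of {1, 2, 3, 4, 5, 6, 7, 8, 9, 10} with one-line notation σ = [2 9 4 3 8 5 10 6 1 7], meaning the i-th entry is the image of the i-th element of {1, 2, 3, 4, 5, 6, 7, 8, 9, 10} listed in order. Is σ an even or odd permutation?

even

In disjoint-cycle form the cycle lengths are 3, 3, 2, 2.
A cycle of length ℓ contributes ℓ−1 transpositions, so σ is a product of 2 + 2 + 1 + 1 = 6 transpositions — even.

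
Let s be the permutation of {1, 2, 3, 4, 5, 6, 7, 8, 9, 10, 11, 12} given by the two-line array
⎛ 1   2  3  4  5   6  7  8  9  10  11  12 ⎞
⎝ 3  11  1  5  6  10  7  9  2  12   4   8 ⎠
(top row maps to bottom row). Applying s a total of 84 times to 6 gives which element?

Tracing 6 → 10 → … returns to 6 after 9 steps, so 6 lies in a 9-cycle (2, 11, 4, 5, 6, 10, 12, 8, 9).
On a 9-cycle, s^9 is the identity, so s^84 = s^3 there (84 ≡ 3 mod 9).
Advancing 3 steps from 6: 6 → 10 → 12 → 8.

8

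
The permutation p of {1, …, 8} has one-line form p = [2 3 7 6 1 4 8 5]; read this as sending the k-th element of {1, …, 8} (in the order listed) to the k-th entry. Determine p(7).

7 is element number 7 of the domain, and entry number 7 of the one-line form is 8, so p(7) = 8.

8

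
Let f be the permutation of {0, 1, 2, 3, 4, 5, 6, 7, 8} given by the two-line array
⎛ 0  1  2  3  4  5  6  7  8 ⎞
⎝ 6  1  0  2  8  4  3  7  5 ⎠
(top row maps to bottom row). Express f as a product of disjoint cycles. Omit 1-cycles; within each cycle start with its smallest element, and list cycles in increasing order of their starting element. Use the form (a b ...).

(0 6 3 2)(4 8 5)

Start at 0 and follow images: 0 → 6 → 3 → 2 → 0, giving the cycle (0 6 3 2).
Continuing from each remaining unvisited element yields (0 6 3 2)(4 8 5).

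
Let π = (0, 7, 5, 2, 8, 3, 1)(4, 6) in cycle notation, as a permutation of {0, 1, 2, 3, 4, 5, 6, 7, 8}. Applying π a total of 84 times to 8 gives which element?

8

8 lies in the 7-cycle (0, 7, 5, 2, 8, 3, 1).
On a 7-cycle, π^7 is the identity, so π^84 = π^0 there (84 ≡ 0 mod 7).
So π^84(8) = 8.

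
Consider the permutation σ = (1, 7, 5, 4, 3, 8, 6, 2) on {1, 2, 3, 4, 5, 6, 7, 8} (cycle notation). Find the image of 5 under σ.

4

5 appears in (1, 7, 5, 4, 3, 8, 6, 2); the next entry (wrapping around) is 4.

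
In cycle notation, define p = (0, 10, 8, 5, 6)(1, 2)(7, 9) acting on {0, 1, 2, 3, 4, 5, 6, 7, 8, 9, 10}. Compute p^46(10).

8

10 lies in the 5-cycle (0, 10, 8, 5, 6).
Since the cycle has length 5, p^46 acts on it the same as p^1 (46 mod 5 = 1).
Advancing 1 step from 10: 10 → 8.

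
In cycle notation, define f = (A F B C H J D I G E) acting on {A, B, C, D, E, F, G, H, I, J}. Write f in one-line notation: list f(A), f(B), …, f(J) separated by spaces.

F C H I A B E J G D

Each element maps to the next entry in its cycle (wrapping to the front): A↦F, B↦C, C↦H, D↦I, E↦A, F↦B, G↦E, H↦J, I↦G, J↦D.
So the one-line form is F C H I A B E J G D.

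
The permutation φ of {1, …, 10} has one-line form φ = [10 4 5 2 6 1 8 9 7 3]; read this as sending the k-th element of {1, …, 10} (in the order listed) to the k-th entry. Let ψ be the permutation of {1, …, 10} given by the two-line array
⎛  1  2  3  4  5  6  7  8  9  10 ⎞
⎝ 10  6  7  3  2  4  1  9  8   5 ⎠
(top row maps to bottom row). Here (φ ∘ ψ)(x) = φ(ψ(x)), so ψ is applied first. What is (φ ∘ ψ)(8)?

First apply ψ: ψ(8) = 9, then φ(9) = 7. Thus (φ ∘ ψ)(8) = 7.

7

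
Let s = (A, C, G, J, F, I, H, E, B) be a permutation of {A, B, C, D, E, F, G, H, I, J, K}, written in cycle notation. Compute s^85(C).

C lies in the 9-cycle (A, C, G, J, F, I, H, E, B).
Since the cycle has length 9, s^85 acts on it the same as s^4 (85 mod 9 = 4).
Advancing 4 steps from C: C → G → J → F → I.

I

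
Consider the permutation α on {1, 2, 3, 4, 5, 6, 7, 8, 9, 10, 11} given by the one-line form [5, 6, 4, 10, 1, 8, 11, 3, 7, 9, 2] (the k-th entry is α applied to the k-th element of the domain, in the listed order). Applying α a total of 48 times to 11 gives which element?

8

Tracing 11 → 2 → … returns to 11 after 9 steps, so 11 lies in a 9-cycle (2 6 8 3 4 10 9 7 11).
Since the cycle has length 9, α^48 acts on it the same as α^3 (48 mod 9 = 3).
Advancing 3 steps from 11: 11 → 2 → 6 → 8.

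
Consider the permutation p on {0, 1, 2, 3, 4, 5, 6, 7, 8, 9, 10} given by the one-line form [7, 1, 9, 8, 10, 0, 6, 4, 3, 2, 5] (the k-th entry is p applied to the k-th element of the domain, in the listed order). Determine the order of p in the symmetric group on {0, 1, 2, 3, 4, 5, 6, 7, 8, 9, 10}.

Writing p as disjoint cycles, the cycle lengths are 5, 2, 2, 1, 1.
The order is lcm(5, 2, 2) = 10.

10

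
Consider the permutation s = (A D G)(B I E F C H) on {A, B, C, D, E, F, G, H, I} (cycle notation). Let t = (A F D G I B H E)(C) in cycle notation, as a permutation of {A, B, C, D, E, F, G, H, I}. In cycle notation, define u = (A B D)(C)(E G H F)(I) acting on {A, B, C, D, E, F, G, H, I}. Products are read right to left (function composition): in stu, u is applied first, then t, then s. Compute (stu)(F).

Apply the permutations in order: u(F) = E, then t(E) = A, then s(A) = D. So (stu)(F) = D.

D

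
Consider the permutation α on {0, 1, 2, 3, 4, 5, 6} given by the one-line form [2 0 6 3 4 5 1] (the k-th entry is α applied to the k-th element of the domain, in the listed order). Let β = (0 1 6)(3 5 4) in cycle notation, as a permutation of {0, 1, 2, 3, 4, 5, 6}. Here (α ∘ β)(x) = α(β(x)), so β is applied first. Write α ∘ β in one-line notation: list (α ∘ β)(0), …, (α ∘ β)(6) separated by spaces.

0 1 6 5 3 4 2

(α ∘ β)(x) = α(β(x)). Computing each image: α(β(0)) = α(1) = 0, α(β(1)) = α(6) = 1, α(β(2)) = α(2) = 6, α(β(3)) = α(5) = 5, α(β(4)) = α(3) = 3, α(β(5)) = α(4) = 4, α(β(6)) = α(0) = 2.
Hence α ∘ β = [0 1 6 5 3 4 2].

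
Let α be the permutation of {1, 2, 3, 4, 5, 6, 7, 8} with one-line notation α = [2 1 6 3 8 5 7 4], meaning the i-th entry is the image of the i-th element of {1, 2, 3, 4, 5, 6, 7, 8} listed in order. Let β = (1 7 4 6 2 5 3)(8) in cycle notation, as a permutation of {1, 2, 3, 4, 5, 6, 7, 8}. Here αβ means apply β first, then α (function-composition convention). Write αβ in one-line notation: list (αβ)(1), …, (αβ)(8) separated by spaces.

7 8 2 5 6 1 3 4

(αβ)(x) = α(β(x)). Computing each image: α(β(1)) = α(7) = 7, α(β(2)) = α(5) = 8, α(β(3)) = α(1) = 2, α(β(4)) = α(6) = 5, α(β(5)) = α(3) = 6, α(β(6)) = α(2) = 1, α(β(7)) = α(4) = 3, α(β(8)) = α(8) = 4.
Hence αβ = [7 8 2 5 6 1 3 4].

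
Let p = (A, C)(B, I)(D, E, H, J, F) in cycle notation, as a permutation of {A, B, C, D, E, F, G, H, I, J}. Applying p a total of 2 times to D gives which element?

D lies in the 5-cycle (D, E, H, J, F).
Advancing 2 steps from D: D → E → H.

H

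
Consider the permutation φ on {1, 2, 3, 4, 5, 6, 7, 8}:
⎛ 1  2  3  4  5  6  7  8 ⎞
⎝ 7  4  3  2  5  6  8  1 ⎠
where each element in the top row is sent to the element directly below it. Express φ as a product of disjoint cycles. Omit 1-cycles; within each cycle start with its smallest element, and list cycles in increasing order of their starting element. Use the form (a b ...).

(1 7 8)(2 4)

From 1: 1 → 7 → 8 → 1, closing the cycle (1 7 8).
Continuing from each remaining unvisited element yields (1 7 8)(2 4).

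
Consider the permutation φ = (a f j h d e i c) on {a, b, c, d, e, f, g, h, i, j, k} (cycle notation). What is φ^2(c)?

f

c lies in the 8-cycle (a f j h d e i c).
Advancing 2 steps from c: c → a → f.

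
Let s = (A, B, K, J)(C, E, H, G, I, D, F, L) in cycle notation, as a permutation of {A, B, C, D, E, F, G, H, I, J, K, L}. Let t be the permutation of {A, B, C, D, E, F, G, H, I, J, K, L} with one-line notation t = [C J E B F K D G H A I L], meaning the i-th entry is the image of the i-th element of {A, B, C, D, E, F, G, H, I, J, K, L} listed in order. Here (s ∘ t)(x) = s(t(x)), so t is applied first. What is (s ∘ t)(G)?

(s ∘ t)(G) = s(t(G)). t(G) = D, then s(D) = F. So (s ∘ t)(G) = F.

F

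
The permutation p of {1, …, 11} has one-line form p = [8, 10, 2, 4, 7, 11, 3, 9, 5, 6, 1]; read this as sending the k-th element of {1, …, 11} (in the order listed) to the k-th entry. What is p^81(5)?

Tracing 5 → 7 → … returns to 5 after 10 steps, so 5 lies in a 10-cycle (1 8 9 5 7 3 2 10 6 11).
Since the cycle has length 10, p^81 acts on it the same as p^1 (81 mod 10 = 1).
Advancing 1 step from 5: 5 → 7.

7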